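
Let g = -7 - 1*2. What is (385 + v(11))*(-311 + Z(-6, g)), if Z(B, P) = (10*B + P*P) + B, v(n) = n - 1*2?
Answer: -116624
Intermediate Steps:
v(n) = -2 + n (v(n) = n - 2 = -2 + n)
g = -9 (g = -7 - 2 = -9)
Z(B, P) = P**2 + 11*B (Z(B, P) = (10*B + P**2) + B = (P**2 + 10*B) + B = P**2 + 11*B)
(385 + v(11))*(-311 + Z(-6, g)) = (385 + (-2 + 11))*(-311 + ((-9)**2 + 11*(-6))) = (385 + 9)*(-311 + (81 - 66)) = 394*(-311 + 15) = 394*(-296) = -116624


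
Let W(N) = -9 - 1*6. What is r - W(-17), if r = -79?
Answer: -64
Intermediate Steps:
W(N) = -15 (W(N) = -9 - 6 = -15)
r - W(-17) = -79 - 1*(-15) = -79 + 15 = -64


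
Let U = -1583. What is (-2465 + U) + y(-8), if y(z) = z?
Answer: -4056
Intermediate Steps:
(-2465 + U) + y(-8) = (-2465 - 1583) - 8 = -4048 - 8 = -4056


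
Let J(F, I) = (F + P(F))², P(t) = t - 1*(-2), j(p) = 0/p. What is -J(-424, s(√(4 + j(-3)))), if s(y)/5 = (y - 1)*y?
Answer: -715716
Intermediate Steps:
j(p) = 0
s(y) = 5*y*(-1 + y) (s(y) = 5*((y - 1)*y) = 5*((-1 + y)*y) = 5*(y*(-1 + y)) = 5*y*(-1 + y))
P(t) = 2 + t (P(t) = t + 2 = 2 + t)
J(F, I) = (2 + 2*F)² (J(F, I) = (F + (2 + F))² = (2 + 2*F)²)
-J(-424, s(√(4 + j(-3)))) = -4*(1 - 424)² = -4*(-423)² = -4*178929 = -1*715716 = -715716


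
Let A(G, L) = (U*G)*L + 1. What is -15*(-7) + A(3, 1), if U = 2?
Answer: 112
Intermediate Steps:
A(G, L) = 1 + 2*G*L (A(G, L) = (2*G)*L + 1 = 2*G*L + 1 = 1 + 2*G*L)
-15*(-7) + A(3, 1) = -15*(-7) + (1 + 2*3*1) = 105 + (1 + 6) = 105 + 7 = 112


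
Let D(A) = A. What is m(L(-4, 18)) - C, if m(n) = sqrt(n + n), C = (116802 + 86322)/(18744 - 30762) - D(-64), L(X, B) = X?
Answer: -94338/2003 + 2*I*sqrt(2) ≈ -47.098 + 2.8284*I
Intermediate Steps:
C = 94338/2003 (C = (116802 + 86322)/(18744 - 30762) - 1*(-64) = 203124/(-12018) + 64 = 203124*(-1/12018) + 64 = -33854/2003 + 64 = 94338/2003 ≈ 47.098)
m(n) = sqrt(2)*sqrt(n) (m(n) = sqrt(2*n) = sqrt(2)*sqrt(n))
m(L(-4, 18)) - C = sqrt(2)*sqrt(-4) - 1*94338/2003 = sqrt(2)*(2*I) - 94338/2003 = 2*I*sqrt(2) - 94338/2003 = -94338/2003 + 2*I*sqrt(2)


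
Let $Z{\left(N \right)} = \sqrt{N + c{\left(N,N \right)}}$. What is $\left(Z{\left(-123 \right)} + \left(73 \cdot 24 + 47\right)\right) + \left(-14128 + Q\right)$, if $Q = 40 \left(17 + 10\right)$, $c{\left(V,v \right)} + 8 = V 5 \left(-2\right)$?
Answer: $-11249 + \sqrt{1099} \approx -11216.0$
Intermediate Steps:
$c{\left(V,v \right)} = -8 - 10 V$ ($c{\left(V,v \right)} = -8 + V 5 \left(-2\right) = -8 + 5 V \left(-2\right) = -8 - 10 V$)
$Z{\left(N \right)} = \sqrt{-8 - 9 N}$ ($Z{\left(N \right)} = \sqrt{N - \left(8 + 10 N\right)} = \sqrt{-8 - 9 N}$)
$Q = 1080$ ($Q = 40 \cdot 27 = 1080$)
$\left(Z{\left(-123 \right)} + \left(73 \cdot 24 + 47\right)\right) + \left(-14128 + Q\right) = \left(\sqrt{-8 - -1107} + \left(73 \cdot 24 + 47\right)\right) + \left(-14128 + 1080\right) = \left(\sqrt{-8 + 1107} + \left(1752 + 47\right)\right) - 13048 = \left(\sqrt{1099} + 1799\right) - 13048 = \left(1799 + \sqrt{1099}\right) - 13048 = -11249 + \sqrt{1099}$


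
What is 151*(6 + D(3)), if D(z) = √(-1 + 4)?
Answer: 906 + 151*√3 ≈ 1167.5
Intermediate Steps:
D(z) = √3
151*(6 + D(3)) = 151*(6 + √3) = 906 + 151*√3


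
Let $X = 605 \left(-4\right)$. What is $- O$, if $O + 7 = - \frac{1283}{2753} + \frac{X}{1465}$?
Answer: $\frac{7354774}{806629} \approx 9.1179$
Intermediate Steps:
$X = -2420$
$O = - \frac{7354774}{806629}$ ($O = -7 - \left(\frac{484}{293} + \frac{1283}{2753}\right) = -7 - \frac{1708371}{806629} = - \frac{7354774}{806629} \approx -9.1179$)
$- O = \left(-1\right) \left(- \frac{7354774}{806629}\right) = \frac{7354774}{806629}$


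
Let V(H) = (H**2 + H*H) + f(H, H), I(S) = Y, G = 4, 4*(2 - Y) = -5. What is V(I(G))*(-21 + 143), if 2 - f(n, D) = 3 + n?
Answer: 8235/4 ≈ 2058.8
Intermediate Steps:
f(n, D) = -1 - n (f(n, D) = 2 - (3 + n) = 2 + (-3 - n) = -1 - n)
Y = 13/4 (Y = 2 - 1/4*(-5) = 2 + 5/4 = 13/4 ≈ 3.2500)
I(S) = 13/4
V(H) = -1 - H + 2*H**2 (V(H) = (H**2 + H*H) + (-1 - H) = (H**2 + H**2) + (-1 - H) = 2*H**2 + (-1 - H) = -1 - H + 2*H**2)
V(I(G))*(-21 + 143) = (-1 - 1*13/4 + 2*(13/4)**2)*(-21 + 143) = (-1 - 13/4 + 2*(169/16))*122 = (-1 - 13/4 + 169/8)*122 = (135/8)*122 = 8235/4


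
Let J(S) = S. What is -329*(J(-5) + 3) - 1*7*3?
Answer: 637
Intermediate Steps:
-329*(J(-5) + 3) - 1*7*3 = -329*(-5 + 3) - 1*7*3 = -329*(-2) - 7*3 = -47*(-14) - 21 = 658 - 21 = 637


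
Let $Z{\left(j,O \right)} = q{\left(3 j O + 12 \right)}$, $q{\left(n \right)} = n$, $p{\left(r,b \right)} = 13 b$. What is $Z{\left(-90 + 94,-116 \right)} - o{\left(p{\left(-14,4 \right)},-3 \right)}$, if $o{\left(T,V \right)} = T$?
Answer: $-1432$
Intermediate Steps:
$Z{\left(j,O \right)} = 12 + 3 O j$ ($Z{\left(j,O \right)} = 3 j O + 12 = 3 O j + 12 = 12 + 3 O j$)
$Z{\left(-90 + 94,-116 \right)} - o{\left(p{\left(-14,4 \right)},-3 \right)} = \left(12 + 3 \left(-116\right) \left(-90 + 94\right)\right) - 13 \cdot 4 = \left(12 + 3 \left(-116\right) 4\right) - 52 = \left(12 - 1392\right) - 52 = -1380 - 52 = -1432$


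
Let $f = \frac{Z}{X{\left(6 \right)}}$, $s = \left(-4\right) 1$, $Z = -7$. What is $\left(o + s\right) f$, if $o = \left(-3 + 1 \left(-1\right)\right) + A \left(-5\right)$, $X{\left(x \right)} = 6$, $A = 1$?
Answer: $\frac{91}{6} \approx 15.167$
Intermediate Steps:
$s = -4$
$o = -9$ ($o = \left(-3 + 1 \left(-1\right)\right) + 1 \left(-5\right) = \left(-3 - 1\right) - 5 = -4 - 5 = -9$)
$f = - \frac{7}{6} \approx -1.1667$
$\left(o + s\right) f = \left(-9 - 4\right) \left(- \frac{7}{6}\right) = \left(-13\right) \left(- \frac{7}{6}\right) = \frac{91}{6}$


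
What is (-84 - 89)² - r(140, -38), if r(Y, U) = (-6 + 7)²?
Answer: 29928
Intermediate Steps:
r(Y, U) = 1 (r(Y, U) = 1² = 1)
(-84 - 89)² - r(140, -38) = (-84 - 89)² - 1*1 = (-173)² - 1 = 29929 - 1 = 29928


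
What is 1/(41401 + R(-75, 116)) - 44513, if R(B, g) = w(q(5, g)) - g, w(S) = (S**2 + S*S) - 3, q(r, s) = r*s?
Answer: -31785932065/714082 ≈ -44513.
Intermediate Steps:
w(S) = -3 + 2*S**2 (w(S) = (S**2 + S**2) - 3 = 2*S**2 - 3 = -3 + 2*S**2)
R(B, g) = -3 - g + 50*g**2 (R(B, g) = (-3 + 2*(5*g)**2) - g = (-3 + 2*(25*g**2)) - g = (-3 + 50*g**2) - g = -3 - g + 50*g**2)
1/(41401 + R(-75, 116)) - 44513 = 1/(41401 + (-3 - 1*116 + 50*116**2)) - 44513 = 1/(41401 + (-3 - 116 + 50*13456)) - 44513 = 1/(41401 + (-3 - 116 + 672800)) - 44513 = 1/(41401 + 672681) - 44513 = 1/714082 - 44513 = -31785932065/714082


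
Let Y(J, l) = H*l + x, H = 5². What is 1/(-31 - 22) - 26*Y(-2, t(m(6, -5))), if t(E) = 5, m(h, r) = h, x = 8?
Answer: -183275/53 ≈ -3458.0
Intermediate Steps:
H = 25
Y(J, l) = 8 + 25*l (Y(J, l) = 25*l + 8 = 8 + 25*l)
1/(-31 - 22) - 26*Y(-2, t(m(6, -5))) = 1/(-31 - 22) - 26*(8 + 25*5) = 1/(-53) - 26*(8 + 125) = -1/53 - 26*133 = -1/53 - 3458 = -183275/53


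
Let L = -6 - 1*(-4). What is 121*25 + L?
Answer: 3023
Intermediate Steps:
L = -2 (L = -6 + 4 = -2)
121*25 + L = 121*25 - 2 = 3025 - 2 = 3023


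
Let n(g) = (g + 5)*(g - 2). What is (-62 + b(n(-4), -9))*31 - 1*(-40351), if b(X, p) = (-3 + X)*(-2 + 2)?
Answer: 38429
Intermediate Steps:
n(g) = (-2 + g)*(5 + g) (n(g) = (5 + g)*(-2 + g) = (-2 + g)*(5 + g))
b(X, p) = 0 (b(X, p) = (-3 + X)*0 = 0)
(-62 + b(n(-4), -9))*31 - 1*(-40351) = (-62 + 0)*31 - 1*(-40351) = -62*31 + 40351 = -1922 + 40351 = 38429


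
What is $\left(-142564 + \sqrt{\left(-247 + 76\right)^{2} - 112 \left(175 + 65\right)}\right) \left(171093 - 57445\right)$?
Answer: $-16202113472 + 113648 \sqrt{2361} \approx -1.6197 \cdot 10^{10}$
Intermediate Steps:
$\left(-142564 + \sqrt{\left(-247 + 76\right)^{2} - 112 \left(175 + 65\right)}\right) \left(171093 - 57445\right) = \left(-142564 + \sqrt{\left(-171\right)^{2} - 26880}\right) 113648 = \left(-142564 + \sqrt{29241 - 26880}\right) 113648 = \left(-142564 + \sqrt{2361}\right) 113648 = -16202113472 + 113648 \sqrt{2361}$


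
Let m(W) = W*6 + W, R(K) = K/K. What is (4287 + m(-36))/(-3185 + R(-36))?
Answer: -4035/3184 ≈ -1.2673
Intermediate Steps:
R(K) = 1
m(W) = 7*W (m(W) = 6*W + W = 7*W)
(4287 + m(-36))/(-3185 + R(-36)) = (4287 + 7*(-36))/(-3185 + 1) = (4287 - 252)/(-3184) = 4035*(-1/3184) = -4035/3184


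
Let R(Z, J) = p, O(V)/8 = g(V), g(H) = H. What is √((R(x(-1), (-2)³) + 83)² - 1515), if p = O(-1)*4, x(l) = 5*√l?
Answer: √1086 ≈ 32.955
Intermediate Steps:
O(V) = 8*V
p = -32 (p = (8*(-1))*4 = -8*4 = -32)
R(Z, J) = -32
√((R(x(-1), (-2)³) + 83)² - 1515) = √((-32 + 83)² - 1515) = √(51² - 1515) = √(2601 - 1515) = √1086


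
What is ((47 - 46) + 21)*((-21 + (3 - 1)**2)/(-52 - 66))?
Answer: 187/59 ≈ 3.1695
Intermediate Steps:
((47 - 46) + 21)*((-21 + (3 - 1)**2)/(-52 - 66)) = (1 + 21)*((-21 + 2**2)/(-118)) = 22*((-21 + 4)*(-1/118)) = 22*(-17*(-1/118)) = 22*(17/118) = 187/59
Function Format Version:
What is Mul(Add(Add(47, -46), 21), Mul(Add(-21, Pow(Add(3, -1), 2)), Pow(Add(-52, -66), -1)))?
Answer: Rational(187, 59) ≈ 3.1695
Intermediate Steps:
Mul(Add(Add(47, -46), 21), Mul(Add(-21, Pow(Add(3, -1), 2)), Pow(Add(-52, -66), -1))) = Mul(Add(1, 21), Mul(Add(-21, Pow(2, 2)), Pow(-118, -1))) = Mul(22, Mul(Add(-21, 4), Rational(-1, 118))) = Mul(22, Mul(-17, Rational(-1, 118))) = Mul(22, Rational(17, 118)) = Rational(187, 59)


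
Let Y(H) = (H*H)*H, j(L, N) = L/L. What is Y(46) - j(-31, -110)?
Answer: 97335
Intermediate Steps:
j(L, N) = 1
Y(H) = H³ (Y(H) = H²*H = H³)
Y(46) - j(-31, -110) = 46³ - 1*1 = 97336 - 1 = 97335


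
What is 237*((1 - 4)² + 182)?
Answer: 45267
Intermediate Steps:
237*((1 - 4)² + 182) = 237*((-3)² + 182) = 237*(9 + 182) = 237*191 = 45267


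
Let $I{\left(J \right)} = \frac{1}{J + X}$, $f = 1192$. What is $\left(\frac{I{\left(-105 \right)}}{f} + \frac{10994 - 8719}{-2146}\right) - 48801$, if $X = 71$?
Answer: $- \frac{2122232935417}{43486544} \approx -48802.0$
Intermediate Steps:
$I{\left(J \right)} = \frac{1}{71 + J}$ ($I{\left(J \right)} = \frac{1}{J + 71} = \frac{1}{71 + J}$)
$\left(\frac{I{\left(-105 \right)}}{f} + \frac{10994 - 8719}{-2146}\right) - 48801 = \left(\frac{1}{\left(71 - 105\right) 1192} + \frac{10994 - 8719}{-2146}\right) - 48801 = \left(\frac{1}{-34} \cdot \frac{1}{1192} + \left(10994 - 8719\right) \left(- \frac{1}{2146}\right)\right) - 48801 = \left(\left(- \frac{1}{34}\right) \frac{1}{1192} + 2275 \left(- \frac{1}{2146}\right)\right) - 48801 = \left(- \frac{1}{40528} - \frac{2275}{2146}\right) - 48801 = - \frac{46101673}{43486544} - 48801 = - \frac{2122232935417}{43486544}$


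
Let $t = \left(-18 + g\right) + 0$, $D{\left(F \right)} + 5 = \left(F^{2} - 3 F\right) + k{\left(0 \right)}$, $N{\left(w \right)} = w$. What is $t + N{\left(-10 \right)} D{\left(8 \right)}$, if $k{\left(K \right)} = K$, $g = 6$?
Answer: $-362$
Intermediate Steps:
$D{\left(F \right)} = -5 + F^{2} - 3 F$ ($D{\left(F \right)} = -5 + \left(\left(F^{2} - 3 F\right) + 0\right) = -5 + \left(F^{2} - 3 F\right) = -5 + F^{2} - 3 F$)
$t = -12$ ($t = \left(-18 + 6\right) + 0 = -12 + 0 = -12$)
$t + N{\left(-10 \right)} D{\left(8 \right)} = -12 - 10 \left(-5 + 8^{2} - 24\right) = -12 - 10 \left(-5 + 64 - 24\right) = -12 - 350 = -362$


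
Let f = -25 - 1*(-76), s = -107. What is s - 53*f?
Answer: -2810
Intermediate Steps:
f = 51 (f = -25 + 76 = 51)
s - 53*f = -107 - 53*51 = -107 - 2703 = -2810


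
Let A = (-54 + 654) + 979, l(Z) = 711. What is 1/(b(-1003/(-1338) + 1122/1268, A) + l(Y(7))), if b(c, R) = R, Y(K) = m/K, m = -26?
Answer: 1/2290 ≈ 0.00043668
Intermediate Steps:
Y(K) = -26/K
A = 1579 (A = 600 + 979 = 1579)
1/(b(-1003/(-1338) + 1122/1268, A) + l(Y(7))) = 1/(1579 + 711) = 1/2290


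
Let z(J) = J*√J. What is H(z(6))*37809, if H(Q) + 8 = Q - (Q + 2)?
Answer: -378090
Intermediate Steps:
z(J) = J^(3/2)
H(Q) = -10 (H(Q) = -8 + (Q - (Q + 2)) = -8 + (Q - (2 + Q)) = -8 + (Q + (-2 - Q)) = -8 - 2 = -10)
H(z(6))*37809 = -10*37809 = -378090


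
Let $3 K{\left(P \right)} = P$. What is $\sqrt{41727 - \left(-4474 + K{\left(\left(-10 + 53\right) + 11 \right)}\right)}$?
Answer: $\sqrt{46183} \approx 214.9$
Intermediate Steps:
$K{\left(P \right)} = \frac{P}{3}$
$\sqrt{41727 - \left(-4474 + K{\left(\left(-10 + 53\right) + 11 \right)}\right)} = \sqrt{41727 + \left(4474 - \frac{\left(-10 + 53\right) + 11}{3}\right)} = \sqrt{41727 + \left(4474 - \frac{43 + 11}{3}\right)} = \sqrt{41727 + \left(4474 - \frac{1}{3} \cdot 54\right)} = \sqrt{41727 + \left(4474 - 18\right)} = \sqrt{41727 + 4456} = \sqrt{46183}$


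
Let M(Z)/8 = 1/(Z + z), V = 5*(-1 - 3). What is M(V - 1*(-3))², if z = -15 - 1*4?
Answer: 4/81 ≈ 0.049383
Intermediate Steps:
V = -20 (V = 5*(-4) = -20)
z = -19 (z = -15 - 4 = -19)
M(Z) = 8/(-19 + Z) (M(Z) = 8/(Z - 19) = 8/(-19 + Z))
M(V - 1*(-3))² = (8/(-19 + (-20 - 1*(-3))))² = (8/(-19 + (-20 + 3)))² = (8/(-19 - 17))² = (8/(-36))² = (8*(-1/36))² = (-2/9)² = 4/81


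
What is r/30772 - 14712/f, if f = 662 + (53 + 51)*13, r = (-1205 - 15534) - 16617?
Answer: -64987081/7746851 ≈ -8.3888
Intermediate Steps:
r = -33356 (r = -16739 - 16617 = -33356)
f = 2014 (f = 662 + 104*13 = 662 + 1352 = 2014)
r/30772 - 14712/f = -33356/30772 - 14712/2014 = -33356*1/30772 - 14712*1/2014 = -8339/7693 - 7356/1007 = -64987081/7746851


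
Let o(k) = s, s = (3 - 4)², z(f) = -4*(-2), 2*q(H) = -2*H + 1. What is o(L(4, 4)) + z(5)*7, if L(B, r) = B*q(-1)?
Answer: 57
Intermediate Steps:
q(H) = ½ - H (q(H) = (-2*H + 1)/2 = (1 - 2*H)/2 = ½ - H)
z(f) = 8
L(B, r) = 3*B/2 (L(B, r) = B*(½ - 1*(-1)) = B*(½ + 1) = B*(3/2) = 3*B/2)
s = 1 (s = (-1)² = 1)
o(k) = 1
o(L(4, 4)) + z(5)*7 = 1 + 8*7 = 1 + 56 = 57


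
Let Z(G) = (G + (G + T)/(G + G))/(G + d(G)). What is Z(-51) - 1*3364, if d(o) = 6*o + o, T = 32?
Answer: -139991041/41616 ≈ -3363.9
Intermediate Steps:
d(o) = 7*o
Z(G) = (G + (32 + G)/(2*G))/(8*G) (Z(G) = (G + (G + 32)/(G + G))/(G + 7*G) = (G + (32 + G)/((2*G)))/((8*G)) = (G + (32 + G)*(1/(2*G)))*(1/(8*G)) = (G + (32 + G)/(2*G))*(1/(8*G)) = (G + (32 + G)/(2*G))/(8*G))
Z(-51) - 1*3364 = (1/16)*(32 - 51 + 2*(-51)²)/(-51)² - 1*3364 = (1/16)*(1/2601)*(32 - 51 + 2*2601) - 3364 = (1/16)*(1/2601)*(32 - 51 + 5202) - 3364 = (1/16)*(1/2601)*5183 - 3364 = 5183/41616 - 3364 = -139991041/41616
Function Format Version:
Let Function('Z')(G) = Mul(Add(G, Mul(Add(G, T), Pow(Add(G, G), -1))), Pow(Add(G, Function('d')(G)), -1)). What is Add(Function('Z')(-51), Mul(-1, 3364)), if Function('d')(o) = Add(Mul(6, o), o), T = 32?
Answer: Rational(-139991041, 41616) ≈ -3363.9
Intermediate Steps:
Function('d')(o) = Mul(7, o)
Function('Z')(G) = Mul(Rational(1, 8), Pow(G, -1), Add(G, Mul(Rational(1, 2), Pow(G, -1), Add(32, G)))) (Function('Z')(G) = Mul(Add(G, Mul(Add(G, 32), Pow(Add(G, G), -1))), Pow(Add(G, Mul(7, G)), -1)) = Mul(Add(G, Mul(Add(32, G), Pow(Mul(2, G), -1))), Pow(Mul(8, G), -1)) = Mul(Add(G, Mul(Add(32, G), Mul(Rational(1, 2), Pow(G, -1)))), Mul(Rational(1, 8), Pow(G, -1))) = Mul(Add(G, Mul(Rational(1, 2), Pow(G, -1), Add(32, G))), Mul(Rational(1, 8), Pow(G, -1))) = Mul(Rational(1, 8), Pow(G, -1), Add(G, Mul(Rational(1, 2), Pow(G, -1), Add(32, G)))))
Add(Function('Z')(-51), Mul(-1, 3364)) = Add(Mul(Rational(1, 16), Pow(-51, -2), Add(32, -51, Mul(2, Pow(-51, 2)))), Mul(-1, 3364)) = Add(Mul(Rational(1, 16), Rational(1, 2601), Add(32, -51, Mul(2, 2601))), -3364) = Add(Mul(Rational(1, 16), Rational(1, 2601), Add(32, -51, 5202)), -3364) = Add(Mul(Rational(1, 16), Rational(1, 2601), 5183), -3364) = Add(Rational(5183, 41616), -3364) = Rational(-139991041, 41616)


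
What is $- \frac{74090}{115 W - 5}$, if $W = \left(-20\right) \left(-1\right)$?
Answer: $- \frac{14818}{459} \approx -32.283$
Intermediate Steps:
$W = 20$
$- \frac{74090}{115 W - 5} = - \frac{74090}{115 \cdot 20 - 5} = - \frac{74090}{2300 - 5} = - \frac{74090}{2295} = \left(-74090\right) \frac{1}{2295} = - \frac{14818}{459}$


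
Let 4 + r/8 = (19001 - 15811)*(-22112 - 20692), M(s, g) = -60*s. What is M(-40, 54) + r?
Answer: -1092355712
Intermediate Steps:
r = -1092358112 (r = -32 + 8*((19001 - 15811)*(-22112 - 20692)) = -32 + 8*(3190*(-42804)) = -32 + 8*(-136544760) = -32 - 1092358080 = -1092358112)
M(-40, 54) + r = -60*(-40) - 1092358112 = 2400 - 1092358112 = -1092355712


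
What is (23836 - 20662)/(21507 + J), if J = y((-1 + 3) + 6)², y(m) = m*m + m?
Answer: 1058/8897 ≈ 0.11892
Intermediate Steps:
y(m) = m + m² (y(m) = m² + m = m + m²)
J = 5184 (J = (((-1 + 3) + 6)*(1 + ((-1 + 3) + 6)))² = ((2 + 6)*(1 + (2 + 6)))² = (8*(1 + 8))² = (8*9)² = 72² = 5184)
(23836 - 20662)/(21507 + J) = (23836 - 20662)/(21507 + 5184) = 3174/26691 = 3174*(1/26691) = 1058/8897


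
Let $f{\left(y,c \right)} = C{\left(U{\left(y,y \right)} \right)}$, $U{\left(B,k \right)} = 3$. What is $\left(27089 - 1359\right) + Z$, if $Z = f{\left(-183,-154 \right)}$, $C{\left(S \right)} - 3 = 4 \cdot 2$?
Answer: $25741$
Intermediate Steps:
$C{\left(S \right)} = 11$ ($C{\left(S \right)} = 3 + 4 \cdot 2 = 3 + 8 = 11$)
$f{\left(y,c \right)} = 11$
$Z = 11$
$\left(27089 - 1359\right) + Z = \left(27089 - 1359\right) + 11 = 25730 + 11 = 25741$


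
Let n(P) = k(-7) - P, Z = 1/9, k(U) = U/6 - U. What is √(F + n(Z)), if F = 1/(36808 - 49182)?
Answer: √1971339062/18561 ≈ 2.3921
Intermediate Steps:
k(U) = -5*U/6 (k(U) = U*(⅙) - U = U/6 - U = -5*U/6)
F = -1/12374 (F = 1/(-12374) = -1/12374 ≈ -8.0815e-5)
Z = ⅑ ≈ 0.11111
n(P) = 35/6 - P (n(P) = -⅚*(-7) - P = 35/6 - P)
√(F + n(Z)) = √(-1/12374 + (35/6 - 1*⅑)) = √(-1/12374 + (35/6 - ⅑)) = √(-1/12374 + 103/18) = √(318626/55683) = √1971339062/18561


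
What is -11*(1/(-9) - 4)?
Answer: 407/9 ≈ 45.222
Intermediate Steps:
-11*(1/(-9) - 4) = -11*(-⅑ - 4) = -11*(-37/9) = 407/9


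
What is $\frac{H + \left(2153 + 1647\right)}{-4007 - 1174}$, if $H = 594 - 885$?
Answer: $- \frac{319}{471} \approx -0.67728$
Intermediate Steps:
$H = -291$
$\frac{H + \left(2153 + 1647\right)}{-4007 - 1174} = \frac{-291 + \left(2153 + 1647\right)}{-4007 - 1174} = \frac{-291 + 3800}{-5181} = 3509 \left(- \frac{1}{5181}\right) = - \frac{319}{471}$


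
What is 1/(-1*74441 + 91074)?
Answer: 1/16633 ≈ 6.0121e-5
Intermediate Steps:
1/(-1*74441 + 91074) = 1/(-74441 + 91074) = 1/16633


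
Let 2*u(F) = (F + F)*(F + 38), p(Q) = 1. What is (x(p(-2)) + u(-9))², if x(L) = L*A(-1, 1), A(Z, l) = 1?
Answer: 67600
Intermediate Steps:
u(F) = F*(38 + F) (u(F) = ((F + F)*(F + 38))/2 = ((2*F)*(38 + F))/2 = (2*F*(38 + F))/2 = F*(38 + F))
x(L) = L (x(L) = L*1 = L)
(x(p(-2)) + u(-9))² = (1 - 9*(38 - 9))² = (1 - 9*29)² = (1 - 261)² = (-260)² = 67600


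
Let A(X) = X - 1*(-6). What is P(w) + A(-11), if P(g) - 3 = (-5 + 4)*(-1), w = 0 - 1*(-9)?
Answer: -1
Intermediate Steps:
w = 9 (w = 0 + 9 = 9)
A(X) = 6 + X (A(X) = X + 6 = 6 + X)
P(g) = 4 (P(g) = 3 + (-5 + 4)*(-1) = 3 - 1*(-1) = 3 + 1 = 4)
P(w) + A(-11) = 4 + (6 - 11) = 4 - 5 = -1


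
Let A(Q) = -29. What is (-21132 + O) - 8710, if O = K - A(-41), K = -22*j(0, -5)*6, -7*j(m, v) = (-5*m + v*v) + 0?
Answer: -205391/7 ≈ -29342.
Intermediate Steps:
j(m, v) = -v**2/7 + 5*m/7 (j(m, v) = -((-5*m + v*v) + 0)/7 = -((-5*m + v**2) + 0)/7 = -((v**2 - 5*m) + 0)/7 = -(v**2 - 5*m)/7 = -v**2/7 + 5*m/7)
K = 3300/7 (K = -22*(-1/7*(-5)**2 + (5/7)*0)*6 = -22*(-1/7*25 + 0)*6 = -22*(-25/7 + 0)*6 = -22*(-25/7)*6 = (550/7)*6 = 3300/7 ≈ 471.43)
O = 3503/7 (O = 3300/7 - 1*(-29) = 3300/7 + 29 = 3503/7 ≈ 500.43)
(-21132 + O) - 8710 = (-21132 + 3503/7) - 8710 = -144421/7 - 8710 = -205391/7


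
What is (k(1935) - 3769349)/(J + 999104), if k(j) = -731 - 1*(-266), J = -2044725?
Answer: 3769814/1045621 ≈ 3.6053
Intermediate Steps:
k(j) = -465 (k(j) = -731 + 266 = -465)
(k(1935) - 3769349)/(J + 999104) = (-465 - 3769349)/(-2044725 + 999104) = -3769814/(-1045621) = -3769814*(-1/1045621) = 3769814/1045621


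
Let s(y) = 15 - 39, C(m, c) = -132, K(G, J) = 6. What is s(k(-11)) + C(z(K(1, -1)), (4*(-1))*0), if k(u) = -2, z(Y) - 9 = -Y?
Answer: -156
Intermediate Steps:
z(Y) = 9 - Y
s(y) = -24
s(k(-11)) + C(z(K(1, -1)), (4*(-1))*0) = -24 - 132 = -156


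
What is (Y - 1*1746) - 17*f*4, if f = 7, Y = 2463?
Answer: 241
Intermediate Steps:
(Y - 1*1746) - 17*f*4 = (2463 - 1*1746) - 17*7*4 = (2463 - 1746) - 119*4 = 717 - 1*476 = 717 - 476 = 241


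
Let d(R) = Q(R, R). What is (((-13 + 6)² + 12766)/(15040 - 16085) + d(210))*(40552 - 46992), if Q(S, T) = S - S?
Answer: 1500520/19 ≈ 78975.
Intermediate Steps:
Q(S, T) = 0
d(R) = 0
(((-13 + 6)² + 12766)/(15040 - 16085) + d(210))*(40552 - 46992) = (((-13 + 6)² + 12766)/(15040 - 16085) + 0)*(40552 - 46992) = (((-7)² + 12766)/(-1045) + 0)*(-6440) = ((49 + 12766)*(-1/1045) + 0)*(-6440) = (12815*(-1/1045) + 0)*(-6440) = (-233/19 + 0)*(-6440) = -233/19*(-6440) = 1500520/19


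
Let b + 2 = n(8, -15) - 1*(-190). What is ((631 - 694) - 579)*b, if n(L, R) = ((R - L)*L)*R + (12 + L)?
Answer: -1905456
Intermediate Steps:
n(L, R) = 12 + L + L*R*(R - L) (n(L, R) = (L*(R - L))*R + (12 + L) = L*R*(R - L) + (12 + L) = 12 + L + L*R*(R - L))
b = 2968 (b = -2 + ((12 + 8 + 8*(-15)**2 - 1*(-15)*8**2) - 1*(-190)) = -2 + ((12 + 8 + 8*225 - 1*(-15)*64) + 190) = -2 + ((12 + 8 + 1800 + 960) + 190) = -2 + (2780 + 190) = -2 + 2970 = 2968)
((631 - 694) - 579)*b = ((631 - 694) - 579)*2968 = (-63 - 579)*2968 = -642*2968 = -1905456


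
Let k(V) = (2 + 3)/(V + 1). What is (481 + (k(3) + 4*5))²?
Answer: 4036081/16 ≈ 2.5226e+5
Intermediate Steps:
k(V) = 5/(1 + V)
(481 + (k(3) + 4*5))² = (481 + (5/(1 + 3) + 4*5))² = (481 + (5/4 + 20))² = (481 + 85/4)² = (2009/4)² = 4036081/16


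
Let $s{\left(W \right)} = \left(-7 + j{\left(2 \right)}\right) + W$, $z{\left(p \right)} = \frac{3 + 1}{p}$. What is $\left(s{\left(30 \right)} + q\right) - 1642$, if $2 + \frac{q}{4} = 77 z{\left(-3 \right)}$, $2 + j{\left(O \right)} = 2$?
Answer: $- \frac{6113}{3} \approx -2037.7$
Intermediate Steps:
$z{\left(p \right)} = \frac{4}{p}$
$j{\left(O \right)} = 0$ ($j{\left(O \right)} = -2 + 2 = 0$)
$s{\left(W \right)} = -7 + W$ ($s{\left(W \right)} = \left(-7 + 0\right) + W = -7 + W$)
$q = - \frac{1256}{3}$ ($q = -8 + 4 \cdot 77 \frac{4}{-3} = -8 + 4 \cdot 77 \cdot 4 \left(- \frac{1}{3}\right) = -8 + 4 \cdot 77 \left(- \frac{4}{3}\right) = -8 + 4 \left(- \frac{308}{3}\right) = -8 - \frac{1232}{3} = - \frac{1256}{3} \approx -418.67$)
$\left(s{\left(30 \right)} + q\right) - 1642 = \left(\left(-7 + 30\right) - \frac{1256}{3}\right) - 1642 = \left(23 - \frac{1256}{3}\right) - 1642 = - \frac{1187}{3} - 1642 = - \frac{6113}{3}$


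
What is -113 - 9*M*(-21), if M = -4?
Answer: -869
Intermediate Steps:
-113 - 9*M*(-21) = -113 - 9*(-4)*(-21) = -113 + 36*(-21) = -113 - 756 = -869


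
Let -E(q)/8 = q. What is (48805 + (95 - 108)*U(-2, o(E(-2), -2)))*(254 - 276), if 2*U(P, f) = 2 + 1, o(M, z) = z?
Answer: -1073281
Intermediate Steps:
E(q) = -8*q
U(P, f) = 3/2 (U(P, f) = (2 + 1)/2 = (1/2)*3 = 3/2)
(48805 + (95 - 108)*U(-2, o(E(-2), -2)))*(254 - 276) = (48805 + (95 - 108)*(3/2))*(254 - 276) = (48805 - 13*3/2)*(-22) = (48805 - 39/2)*(-22) = (97571/2)*(-22) = -1073281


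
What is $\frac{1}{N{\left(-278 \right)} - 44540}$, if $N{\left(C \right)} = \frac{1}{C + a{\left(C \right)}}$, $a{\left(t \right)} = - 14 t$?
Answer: $- \frac{3614}{160967559} \approx -2.2452 \cdot 10^{-5}$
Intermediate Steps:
$N{\left(C \right)} = - \frac{1}{13 C}$ ($N{\left(C \right)} = \frac{1}{C - 14 C} = \frac{1}{\left(-13\right) C} = - \frac{1}{13 C}$)
$\frac{1}{N{\left(-278 \right)} - 44540} = \frac{1}{- \frac{1}{13 \left(-278\right)} - 44540} = \frac{1}{\left(- \frac{1}{13}\right) \left(- \frac{1}{278}\right) - 44540} = \frac{1}{\frac{1}{3614} - 44540} = \frac{1}{- \frac{160967559}{3614}} = - \frac{3614}{160967559}$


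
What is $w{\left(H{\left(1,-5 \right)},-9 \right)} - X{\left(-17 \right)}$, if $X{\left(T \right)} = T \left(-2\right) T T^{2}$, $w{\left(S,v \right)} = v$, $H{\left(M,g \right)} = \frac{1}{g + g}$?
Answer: $167033$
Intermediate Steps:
$H{\left(M,g \right)} = \frac{1}{2 g}$
$X{\left(T \right)} = - 2 T^{4}$ ($X{\left(T \right)} = - 2 T T^{3} = - 2 T^{4}$)
$w{\left(H{\left(1,-5 \right)},-9 \right)} - X{\left(-17 \right)} = -9 - - 2 \left(-17\right)^{4} = -9 - \left(-2\right) 83521 = -9 - -167042 = -9 + 167042 = 167033$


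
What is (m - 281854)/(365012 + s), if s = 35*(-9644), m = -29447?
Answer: -311301/27472 ≈ -11.332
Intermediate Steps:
s = -337540
(m - 281854)/(365012 + s) = (-29447 - 281854)/(365012 - 337540) = -311301/27472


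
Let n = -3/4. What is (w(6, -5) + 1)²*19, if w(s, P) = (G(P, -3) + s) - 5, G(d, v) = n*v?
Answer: 5491/16 ≈ 343.19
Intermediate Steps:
n = -¾ (n = -3*¼ = -¾ ≈ -0.75000)
G(d, v) = -3*v/4
w(s, P) = -11/4 + s (w(s, P) = (-¾*(-3) + s) - 5 = (9/4 + s) - 5 = -11/4 + s)
(w(6, -5) + 1)²*19 = ((-11/4 + 6) + 1)²*19 = (13/4 + 1)²*19 = (17/4)²*19 = (289/16)*19 = 5491/16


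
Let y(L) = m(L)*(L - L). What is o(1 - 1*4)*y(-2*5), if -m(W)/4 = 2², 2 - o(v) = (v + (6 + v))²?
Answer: 0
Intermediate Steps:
o(v) = 2 - (6 + 2*v)² (o(v) = 2 - (v + (6 + v))² = 2 - (6 + 2*v)²)
m(W) = -16 (m(W) = -4*2² = -4*4 = -16)
y(L) = 0 (y(L) = -16*(L - L) = -16*0 = 0)
o(1 - 1*4)*y(-2*5) = (2 - 4*(3 + (1 - 1*4))²)*0 = (2 - 4*(3 + (1 - 4))²)*0 = (2 - 4*(3 - 3)²)*0 = (2 - 4*0²)*0 = (2 - 4*0)*0 = (2 + 0)*0 = 2*0 = 0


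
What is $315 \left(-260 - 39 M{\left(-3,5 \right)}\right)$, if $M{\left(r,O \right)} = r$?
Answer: $-45045$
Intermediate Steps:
$315 \left(-260 - 39 M{\left(-3,5 \right)}\right) = 315 \left(-260 - -117\right) = 315 \left(-260 + 117\right) = 315 \left(-143\right) = -45045$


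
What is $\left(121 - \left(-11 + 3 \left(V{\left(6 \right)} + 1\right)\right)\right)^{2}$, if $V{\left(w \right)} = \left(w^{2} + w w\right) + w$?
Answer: $11025$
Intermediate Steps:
$V{\left(w \right)} = w + 2 w^{2}$ ($V{\left(w \right)} = \left(w^{2} + w^{2}\right) + w = 2 w^{2} + w = w + 2 w^{2}$)
$\left(121 - \left(-11 + 3 \left(V{\left(6 \right)} + 1\right)\right)\right)^{2} = \left(121 + \left(\left(- 3 \left(6 \left(1 + 2 \cdot 6\right) + 1\right) + 28\right) - 17\right)\right)^{2} = \left(121 + \left(\left(- 3 \left(6 \left(1 + 12\right) + 1\right) + 28\right) - 17\right)\right)^{2} = \left(121 + \left(\left(- 3 \left(6 \cdot 13 + 1\right) + 28\right) - 17\right)\right)^{2} = \left(121 + \left(\left(- 3 \left(78 + 1\right) + 28\right) - 17\right)\right)^{2} = \left(121 + \left(\left(\left(-3\right) 79 + 28\right) - 17\right)\right)^{2} = \left(121 + \left(\left(-237 + 28\right) - 17\right)\right)^{2} = \left(121 - 226\right)^{2} = \left(-105\right)^{2} = 11025$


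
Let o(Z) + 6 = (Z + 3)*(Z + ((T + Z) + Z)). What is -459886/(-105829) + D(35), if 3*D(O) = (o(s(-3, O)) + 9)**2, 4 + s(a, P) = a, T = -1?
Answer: 877749607/317487 ≈ 2764.7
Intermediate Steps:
s(a, P) = -4 + a
o(Z) = -6 + (-1 + 3*Z)*(3 + Z) (o(Z) = -6 + (Z + 3)*(Z + ((-1 + Z) + Z)) = -6 + (3 + Z)*(Z + (-1 + 2*Z)) = -6 + (3 + Z)*(-1 + 3*Z) = -6 + (-1 + 3*Z)*(3 + Z))
D(O) = 8281/3 (D(O) = ((-9 + 3*(-4 - 3)**2 + 8*(-4 - 3)) + 9)**2/3 = ((-9 + 3*(-7)**2 + 8*(-7)) + 9)**2/3 = ((-9 + 3*49 - 56) + 9)**2/3 = ((-9 + 147 - 56) + 9)**2/3 = (82 + 9)**2/3 = (1/3)*91**2 = (1/3)*8281 = 8281/3)
-459886/(-105829) + D(35) = -459886/(-105829) + 8281/3 = -459886*(-1/105829) + 8281/3 = 459886/105829 + 8281/3 = 877749607/317487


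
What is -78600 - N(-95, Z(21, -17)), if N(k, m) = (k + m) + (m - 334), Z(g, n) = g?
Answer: -78213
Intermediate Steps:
N(k, m) = -334 + k + 2*m (N(k, m) = (k + m) + (-334 + m) = -334 + k + 2*m)
-78600 - N(-95, Z(21, -17)) = -78600 - (-334 - 95 + 2*21) = -78600 - (-334 - 95 + 42) = -78600 - 1*(-387) = -78600 + 387 = -78213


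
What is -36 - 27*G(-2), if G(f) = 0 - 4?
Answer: 72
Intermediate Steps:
G(f) = -4
-36 - 27*G(-2) = -36 - 27*(-4) = -36 + 108 = 72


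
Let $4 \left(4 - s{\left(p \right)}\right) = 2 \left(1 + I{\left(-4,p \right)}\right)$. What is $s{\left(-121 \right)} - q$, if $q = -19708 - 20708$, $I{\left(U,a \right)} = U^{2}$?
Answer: $\frac{80823}{2} \approx 40412.0$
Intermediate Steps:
$s{\left(p \right)} = - \frac{9}{2}$ ($s{\left(p \right)} = 4 - \frac{2 \left(1 + \left(-4\right)^{2}\right)}{4} = 4 - \frac{2 \left(1 + 16\right)}{4} = 4 - \frac{2 \cdot 17}{4} = 4 - \frac{17}{2} = - \frac{9}{2}$)
$q = -40416$ ($q = -19708 - 20708 = -40416$)
$s{\left(-121 \right)} - q = - \frac{9}{2} - -40416 = - \frac{9}{2} + 40416 = \frac{80823}{2}$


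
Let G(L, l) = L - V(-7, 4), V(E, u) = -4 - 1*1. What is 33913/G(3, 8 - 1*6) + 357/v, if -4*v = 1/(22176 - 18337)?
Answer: -43822823/8 ≈ -5.4779e+6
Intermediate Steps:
V(E, u) = -5 (V(E, u) = -4 - 1 = -5)
v = -1/15356 (v = -1/(4*(22176 - 18337)) = -1/4/3839 = -1/4*1/3839 = -1/15356 ≈ -6.5121e-5)
G(L, l) = 5 + L (G(L, l) = L - 1*(-5) = L + 5 = 5 + L)
33913/G(3, 8 - 1*6) + 357/v = 33913/(5 + 3) + 357/(-1/15356) = 33913/8 + 357*(-15356) = 33913*(1/8) - 5482092 = 33913/8 - 5482092 = -43822823/8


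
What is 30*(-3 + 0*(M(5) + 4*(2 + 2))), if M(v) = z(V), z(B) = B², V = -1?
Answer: -90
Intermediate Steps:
M(v) = 1 (M(v) = (-1)² = 1)
30*(-3 + 0*(M(5) + 4*(2 + 2))) = 30*(-3 + 0*(1 + 4*(2 + 2))) = 30*(-3 + 0*(1 + 4*4)) = 30*(-3 + 0*(1 + 16)) = 30*(-3 + 0*17) = 30*(-3 + 0) = 30*(-3) = -90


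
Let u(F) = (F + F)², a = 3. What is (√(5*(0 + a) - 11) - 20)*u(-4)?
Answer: -1152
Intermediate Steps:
u(F) = 4*F² (u(F) = (2*F)² = 4*F²)
(√(5*(0 + a) - 11) - 20)*u(-4) = (√(5*(0 + 3) - 11) - 20)*(4*(-4)²) = (√(5*3 - 11) - 20)*(4*16) = (√(15 - 11) - 20)*64 = (√4 - 20)*64 = (2 - 20)*64 = -18*64 = -1152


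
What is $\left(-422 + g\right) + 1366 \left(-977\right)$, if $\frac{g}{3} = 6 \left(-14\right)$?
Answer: $-1335256$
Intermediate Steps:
$g = -252$ ($g = 3 \cdot 6 \left(-14\right) = 3 \left(-84\right) = -252$)
$\left(-422 + g\right) + 1366 \left(-977\right) = \left(-422 - 252\right) + 1366 \left(-977\right) = -674 - 1334582 = -1335256$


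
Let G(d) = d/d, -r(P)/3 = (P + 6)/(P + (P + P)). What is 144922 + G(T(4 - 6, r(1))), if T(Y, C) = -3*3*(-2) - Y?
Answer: 144923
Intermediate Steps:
r(P) = -(6 + P)/P (r(P) = -3*(P + 6)/(P + (P + P)) = -3*(6 + P)/(P + 2*P) = -3*(6 + P)/(3*P) = -3*(6 + P)*1/(3*P) = -(6 + P)/P)
T(Y, C) = 18 - Y (T(Y, C) = -9*(-2) - Y = 18 - Y)
G(d) = 1
144922 + G(T(4 - 6, r(1))) = 144922 + 1 = 144923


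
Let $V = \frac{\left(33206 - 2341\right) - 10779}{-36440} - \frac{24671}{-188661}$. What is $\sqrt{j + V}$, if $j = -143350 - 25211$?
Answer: $\frac{i \sqrt{497919575218682401636665}}{1718701710} \approx 410.56 i$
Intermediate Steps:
$j = -168561$ ($j = -143350 - 25211 = -168561$)
$V = - \frac{1445216803}{3437403420}$ ($V = \left(30865 - 10779\right) \left(- \frac{1}{36440}\right) - - \frac{24671}{188661} = 20086 \left(- \frac{1}{36440}\right) + \frac{24671}{188661} = - \frac{10043}{18220} + \frac{24671}{188661} = - \frac{1445216803}{3437403420} \approx -0.42044$)
$\sqrt{j + V} = \sqrt{-168561 - \frac{1445216803}{3437403420}} = \sqrt{- \frac{579413603095423}{3437403420}} = \frac{i \sqrt{497919575218682401636665}}{1718701710}$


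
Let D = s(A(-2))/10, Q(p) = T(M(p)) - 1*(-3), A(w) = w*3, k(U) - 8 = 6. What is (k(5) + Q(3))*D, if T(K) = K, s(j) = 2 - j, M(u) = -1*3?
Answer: 56/5 ≈ 11.200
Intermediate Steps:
M(u) = -3
k(U) = 14 (k(U) = 8 + 6 = 14)
A(w) = 3*w
Q(p) = 0 (Q(p) = -3 - 1*(-3) = -3 + 3 = 0)
D = 4/5 (D = (2 - 3*(-2))/10 = (2 - 1*(-6))*(1/10) = (2 + 6)*(1/10) = 8*(1/10) = 4/5 ≈ 0.80000)
(k(5) + Q(3))*D = (14 + 0)*(4/5) = 14*(4/5) = 56/5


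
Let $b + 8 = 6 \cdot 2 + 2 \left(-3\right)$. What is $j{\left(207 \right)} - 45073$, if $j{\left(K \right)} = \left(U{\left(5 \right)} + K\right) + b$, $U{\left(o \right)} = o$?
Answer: $-44863$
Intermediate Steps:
$b = -2$ ($b = -8 + \left(6 \cdot 2 + 2 \left(-3\right)\right) = -8 + \left(12 - 6\right) = -8 + 6 = -2$)
$j{\left(K \right)} = 3 + K$ ($j{\left(K \right)} = \left(5 + K\right) - 2 = 3 + K$)
$j{\left(207 \right)} - 45073 = \left(3 + 207\right) - 45073 = 210 - 45073 = -44863$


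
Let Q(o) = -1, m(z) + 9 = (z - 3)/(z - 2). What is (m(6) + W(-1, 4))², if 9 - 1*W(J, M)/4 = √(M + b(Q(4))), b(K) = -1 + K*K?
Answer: 6241/16 ≈ 390.06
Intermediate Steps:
m(z) = -9 + (-3 + z)/(-2 + z) (m(z) = -9 + (z - 3)/(z - 2) = -9 + (-3 + z)/(-2 + z))
b(K) = -1 + K²
W(J, M) = 36 - 4*√M (W(J, M) = 36 - 4*√(M + (-1 + (-1)²)) = 36 - 4*√(M + (-1 + 1)) = 36 - 4*√(M + 0) = 36 - 4*√M)
(m(6) + W(-1, 4))² = ((15 - 8*6)/(-2 + 6) + (36 - 4*√4))² = ((15 - 48)/4 + (36 - 4*2))² = ((¼)*(-33) + (36 - 8))² = (-33/4 + 28)² = (79/4)² = 6241/16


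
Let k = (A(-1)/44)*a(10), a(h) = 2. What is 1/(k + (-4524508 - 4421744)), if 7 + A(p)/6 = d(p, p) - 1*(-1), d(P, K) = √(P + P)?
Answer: -60138705/538016108292451 - 11*I*√2/3228096649754706 ≈ -1.1178e-7 - 4.819e-15*I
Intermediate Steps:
d(P, K) = √2*√P (d(P, K) = √(2*P) = √2*√P)
A(p) = -36 + 6*√2*√p (A(p) = -42 + 6*(√2*√p - 1*(-1)) = -42 + 6*(√2*√p + 1) = -42 + 6*(1 + √2*√p) = -42 + (6 + 6*√2*√p) = -36 + 6*√2*√p)
k = -18/11 + 3*I*√2/11 (k = ((-36 + 6*√2*√(-1))/44)*2 = ((-36 + 6*√2*I)*(1/44))*2 = ((-36 + 6*I*√2)*(1/44))*2 = (-9/11 + 3*I*√2/22)*2 = -18/11 + 3*I*√2/11 ≈ -1.6364 + 0.38569*I)
1/(k + (-4524508 - 4421744)) = 1/((-18/11 + 3*I*√2/11) + (-4524508 - 4421744)) = 1/((-18/11 + 3*I*√2/11) - 8946252) = 1/(-98408790/11 + 3*I*√2/11)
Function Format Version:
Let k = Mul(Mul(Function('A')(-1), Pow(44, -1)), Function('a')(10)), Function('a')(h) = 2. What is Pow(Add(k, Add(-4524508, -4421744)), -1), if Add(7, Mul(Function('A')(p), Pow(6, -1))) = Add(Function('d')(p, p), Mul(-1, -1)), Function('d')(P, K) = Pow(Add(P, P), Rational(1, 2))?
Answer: Add(Rational(-60138705, 538016108292451), Mul(Rational(-11, 3228096649754706), I, Pow(2, Rational(1, 2)))) ≈ Add(-1.1178e-7, Mul(-4.8190e-15, I))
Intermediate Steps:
Function('d')(P, K) = Mul(Pow(2, Rational(1, 2)), Pow(P, Rational(1, 2))) (Function('d')(P, K) = Pow(Mul(2, P), Rational(1, 2)) = Mul(Pow(2, Rational(1, 2)), Pow(P, Rational(1, 2))))
Function('A')(p) = Add(-36, Mul(6, Pow(2, Rational(1, 2)), Pow(p, Rational(1, 2)))) (Function('A')(p) = Add(-42, Mul(6, Add(Mul(Pow(2, Rational(1, 2)), Pow(p, Rational(1, 2))), Mul(-1, -1)))) = Add(-42, Mul(6, Add(Mul(Pow(2, Rational(1, 2)), Pow(p, Rational(1, 2))), 1))) = Add(-42, Mul(6, Add(1, Mul(Pow(2, Rational(1, 2)), Pow(p, Rational(1, 2)))))) = Add(-42, Add(6, Mul(6, Pow(2, Rational(1, 2)), Pow(p, Rational(1, 2))))) = Add(-36, Mul(6, Pow(2, Rational(1, 2)), Pow(p, Rational(1, 2)))))
k = Add(Rational(-18, 11), Mul(Rational(3, 11), I, Pow(2, Rational(1, 2)))) (k = Mul(Mul(Add(-36, Mul(6, Pow(2, Rational(1, 2)), Pow(-1, Rational(1, 2)))), Pow(44, -1)), 2) = Mul(Mul(Add(-36, Mul(6, Pow(2, Rational(1, 2)), I)), Rational(1, 44)), 2) = Mul(Mul(Add(-36, Mul(6, I, Pow(2, Rational(1, 2)))), Rational(1, 44)), 2) = Mul(Add(Rational(-9, 11), Mul(Rational(3, 22), I, Pow(2, Rational(1, 2)))), 2) = Add(Rational(-18, 11), Mul(Rational(3, 11), I, Pow(2, Rational(1, 2)))) ≈ Add(-1.6364, Mul(0.38569, I)))
Pow(Add(k, Add(-4524508, -4421744)), -1) = Pow(Add(Add(Rational(-18, 11), Mul(Rational(3, 11), I, Pow(2, Rational(1, 2)))), Add(-4524508, -4421744)), -1) = Pow(Add(Add(Rational(-18, 11), Mul(Rational(3, 11), I, Pow(2, Rational(1, 2)))), -8946252), -1) = Pow(Add(Rational(-98408790, 11), Mul(Rational(3, 11), I, Pow(2, Rational(1, 2)))), -1)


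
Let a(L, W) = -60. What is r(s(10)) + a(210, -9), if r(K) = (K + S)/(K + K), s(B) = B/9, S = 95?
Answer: -67/4 ≈ -16.750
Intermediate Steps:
s(B) = B/9 (s(B) = B*(⅑) = B/9)
r(K) = (95 + K)/(2*K) (r(K) = (K + 95)/(K + K) = (95 + K)/((2*K)) = (95 + K)*(1/(2*K)) = (95 + K)/(2*K))
r(s(10)) + a(210, -9) = (95 + (⅑)*10)/(2*(((⅑)*10))) - 60 = (95 + 10/9)/(2*(10/9)) - 60 = (½)*(9/10)*(865/9) - 60 = 173/4 - 60 = -67/4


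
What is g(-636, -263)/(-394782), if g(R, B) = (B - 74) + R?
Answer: 973/394782 ≈ 0.0024647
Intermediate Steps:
g(R, B) = -74 + B + R (g(R, B) = (-74 + B) + R = -74 + B + R)
g(-636, -263)/(-394782) = (-74 - 263 - 636)/(-394782) = -973*(-1/394782) = 973/394782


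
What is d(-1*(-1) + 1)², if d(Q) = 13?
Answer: 169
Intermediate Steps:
d(-1*(-1) + 1)² = 13² = 169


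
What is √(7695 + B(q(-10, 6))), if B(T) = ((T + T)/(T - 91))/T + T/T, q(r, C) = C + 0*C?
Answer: √55603430/85 ≈ 87.727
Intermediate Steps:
q(r, C) = C (q(r, C) = C + 0 = C)
B(T) = 1 + 2/(-91 + T) (B(T) = ((2*T)/(-91 + T))/T + 1 = (2*T/(-91 + T))/T + 1 = 2/(-91 + T) + 1 = 1 + 2/(-91 + T))
√(7695 + B(q(-10, 6))) = √(7695 + (-89 + 6)/(-91 + 6)) = √(7695 - 83/(-85)) = √(7695 - 1/85*(-83)) = √(7695 + 83/85) = √(654158/85) = √55603430/85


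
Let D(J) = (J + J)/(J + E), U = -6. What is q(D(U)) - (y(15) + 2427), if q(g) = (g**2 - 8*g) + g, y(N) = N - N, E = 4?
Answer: -2433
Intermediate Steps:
D(J) = 2*J/(4 + J) (D(J) = (J + J)/(J + 4) = (2*J)/(4 + J) = 2*J/(4 + J))
y(N) = 0
q(g) = g**2 - 7*g
q(D(U)) - (y(15) + 2427) = (2*(-6)/(4 - 6))*(-7 + 2*(-6)/(4 - 6)) - (0 + 2427) = (2*(-6)/(-2))*(-7 + 2*(-6)/(-2)) - 1*2427 = (2*(-6)*(-1/2))*(-7 + 2*(-6)*(-1/2)) - 2427 = 6*(-7 + 6) - 2427 = 6*(-1) - 2427 = -6 - 2427 = -2433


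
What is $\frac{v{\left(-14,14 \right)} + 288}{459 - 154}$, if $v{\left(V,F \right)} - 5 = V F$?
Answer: $\frac{97}{305} \approx 0.31803$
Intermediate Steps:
$v{\left(V,F \right)} = 5 + F V$ ($v{\left(V,F \right)} = 5 + V F = 5 + F V$)
$\frac{v{\left(-14,14 \right)} + 288}{459 - 154} = \frac{\left(5 + 14 \left(-14\right)\right) + 288}{459 - 154} = \frac{\left(5 - 196\right) + 288}{459 - 154} = \frac{-191 + 288}{459 - 154} = \frac{97}{305}$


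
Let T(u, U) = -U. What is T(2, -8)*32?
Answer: 256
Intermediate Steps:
T(2, -8)*32 = -1*(-8)*32 = 8*32 = 256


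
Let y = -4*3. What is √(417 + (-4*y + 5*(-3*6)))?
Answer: 5*√15 ≈ 19.365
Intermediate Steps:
y = -12
√(417 + (-4*y + 5*(-3*6))) = √(417 + (-4*(-12) + 5*(-3*6))) = √(417 + (48 + 5*(-18))) = √(417 + (48 - 90)) = √(417 - 42) = √375 = 5*√15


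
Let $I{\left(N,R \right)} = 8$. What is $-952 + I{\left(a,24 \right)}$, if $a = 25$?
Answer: $-944$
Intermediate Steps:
$-952 + I{\left(a,24 \right)} = -952 + 8 = -944$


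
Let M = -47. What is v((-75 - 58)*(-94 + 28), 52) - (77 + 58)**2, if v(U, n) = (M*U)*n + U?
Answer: -21462879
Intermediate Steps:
v(U, n) = U - 47*U*n (v(U, n) = (-47*U)*n + U = -47*U*n + U = U - 47*U*n)
v((-75 - 58)*(-94 + 28), 52) - (77 + 58)**2 = ((-75 - 58)*(-94 + 28))*(1 - 47*52) - (77 + 58)**2 = (-133*(-66))*(1 - 2444) - 1*135**2 = 8778*(-2443) - 1*18225 = -21444654 - 18225 = -21462879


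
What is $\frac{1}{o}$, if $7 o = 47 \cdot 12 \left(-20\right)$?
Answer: $- \frac{7}{11280} \approx -0.00062057$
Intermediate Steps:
$o = - \frac{11280}{7}$ ($o = \frac{47 \cdot 12 \left(-20\right)}{7} = \frac{564 \left(-20\right)}{7} = \frac{1}{7} \left(-11280\right) = - \frac{11280}{7} \approx -1611.4$)
$\frac{1}{o} = \frac{1}{- \frac{11280}{7}} = - \frac{7}{11280}$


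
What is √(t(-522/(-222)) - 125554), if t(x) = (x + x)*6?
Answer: I*√171844798/37 ≈ 354.3*I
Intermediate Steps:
t(x) = 12*x (t(x) = (2*x)*6 = 12*x)
√(t(-522/(-222)) - 125554) = √(12*(-522/(-222)) - 125554) = √(12*(-522*(-1/222)) - 125554) = √(12*(87/37) - 125554) = √(1044/37 - 125554) = √(-4644454/37) = I*√171844798/37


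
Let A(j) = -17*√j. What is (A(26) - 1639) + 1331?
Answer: -308 - 17*√26 ≈ -394.68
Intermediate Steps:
(A(26) - 1639) + 1331 = (-17*√26 - 1639) + 1331 = (-1639 - 17*√26) + 1331 = -308 - 17*√26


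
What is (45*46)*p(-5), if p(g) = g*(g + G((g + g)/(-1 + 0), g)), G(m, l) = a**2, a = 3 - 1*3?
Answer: 51750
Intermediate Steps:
a = 0 (a = 3 - 3 = 0)
G(m, l) = 0 (G(m, l) = 0**2 = 0)
p(g) = g**2 (p(g) = g*(g + 0) = g*g = g**2)
(45*46)*p(-5) = (45*46)*(-5)**2 = 2070*25 = 51750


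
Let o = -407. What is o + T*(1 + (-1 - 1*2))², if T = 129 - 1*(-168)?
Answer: 781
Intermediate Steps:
T = 297 (T = 129 + 168 = 297)
o + T*(1 + (-1 - 1*2))² = -407 + 297*(1 + (-1 - 1*2))² = -407 + 297*(1 + (-1 - 2))² = -407 + 297*(1 - 3)² = -407 + 297*(-2)² = -407 + 297*4 = -407 + 1188 = 781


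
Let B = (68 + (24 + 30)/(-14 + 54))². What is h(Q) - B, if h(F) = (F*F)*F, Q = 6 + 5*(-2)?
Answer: -1949369/400 ≈ -4873.4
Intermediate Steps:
Q = -4 (Q = 6 - 10 = -4)
h(F) = F³ (h(F) = F²*F = F³)
B = 1923769/400 (B = (68 + 54/40)² = (68 + 54*(1/40))² = (68 + 27/20)² = (1387/20)² = 1923769/400 ≈ 4809.4)
h(Q) - B = (-4)³ - 1*1923769/400 = -64 - 1923769/400 = -1949369/400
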